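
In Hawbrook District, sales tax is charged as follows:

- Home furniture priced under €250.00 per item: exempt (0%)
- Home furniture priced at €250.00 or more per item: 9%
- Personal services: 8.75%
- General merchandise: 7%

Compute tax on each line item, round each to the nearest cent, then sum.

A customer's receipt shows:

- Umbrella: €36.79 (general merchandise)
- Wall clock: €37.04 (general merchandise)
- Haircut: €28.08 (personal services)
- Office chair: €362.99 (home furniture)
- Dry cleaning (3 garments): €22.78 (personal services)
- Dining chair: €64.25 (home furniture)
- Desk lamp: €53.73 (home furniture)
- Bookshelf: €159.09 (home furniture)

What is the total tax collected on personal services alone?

Haircut €28.08: personal services → 8.75% → €2.46
Dry cleaning (3 garments) €22.78: personal services → 8.75% → €1.99
Tax on personal services = €2.46 + €1.99 = €4.45

€4.45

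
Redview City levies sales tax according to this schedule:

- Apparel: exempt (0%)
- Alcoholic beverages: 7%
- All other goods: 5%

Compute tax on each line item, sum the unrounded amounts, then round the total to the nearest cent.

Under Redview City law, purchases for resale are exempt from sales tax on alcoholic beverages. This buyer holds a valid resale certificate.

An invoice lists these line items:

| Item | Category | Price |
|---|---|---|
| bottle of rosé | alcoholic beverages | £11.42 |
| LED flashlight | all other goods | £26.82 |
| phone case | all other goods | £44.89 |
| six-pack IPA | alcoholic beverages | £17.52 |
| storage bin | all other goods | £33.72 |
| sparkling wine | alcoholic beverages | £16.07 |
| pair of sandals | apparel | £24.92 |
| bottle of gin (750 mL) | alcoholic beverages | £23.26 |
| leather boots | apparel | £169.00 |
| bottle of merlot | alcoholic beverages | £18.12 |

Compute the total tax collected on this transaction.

£5.27

Bottle of rosé £11.42: alcoholic beverages, buyer-exempt → 0% → £0.00
LED flashlight £26.82: all other goods → 5% → £1.341
Phone case £44.89: all other goods → 5% → £2.2445
Six-pack IPA £17.52: alcoholic beverages, buyer-exempt → 0% → £0.00
Storage bin £33.72: all other goods → 5% → £1.686
Sparkling wine £16.07: alcoholic beverages, buyer-exempt → 0% → £0.00
Pair of sandals £24.92: apparel → 0% → £0.00
Bottle of gin (750 mL) £23.26: alcoholic beverages, buyer-exempt → 0% → £0.00
Leather boots £169.00: apparel → 0% → £0.00
Bottle of merlot £18.12: alcoholic beverages, buyer-exempt → 0% → £0.00
Unrounded tax sum = £5.2715 → £5.27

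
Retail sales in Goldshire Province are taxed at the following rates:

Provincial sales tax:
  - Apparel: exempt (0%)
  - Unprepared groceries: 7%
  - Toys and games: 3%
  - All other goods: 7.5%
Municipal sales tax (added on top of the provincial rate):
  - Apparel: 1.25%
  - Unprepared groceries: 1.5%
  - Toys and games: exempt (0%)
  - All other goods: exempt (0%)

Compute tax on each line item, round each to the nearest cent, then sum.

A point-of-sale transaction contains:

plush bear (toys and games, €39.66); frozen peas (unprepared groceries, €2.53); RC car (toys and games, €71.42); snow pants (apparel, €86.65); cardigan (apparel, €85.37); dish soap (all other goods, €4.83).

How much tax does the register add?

€6.06

Plush bear €39.66: toys and games → 3% + 0% municipal = 3% → €1.19
Frozen peas €2.53: unprepared groceries → 7% + 1.5% municipal = 8.5% → €0.22
RC car €71.42: toys and games → 3% + 0% municipal = 3% → €2.14
Snow pants €86.65: apparel → 0% + 1.25% municipal = 1.25% → €1.08
Cardigan €85.37: apparel → 0% + 1.25% municipal = 1.25% → €1.07
Dish soap €4.83: all other goods → 7.5% + 0% municipal = 7.5% → €0.36
Total tax = €1.19 + €0.22 + €2.14 + €1.08 + €1.07 + €0.36 = €6.06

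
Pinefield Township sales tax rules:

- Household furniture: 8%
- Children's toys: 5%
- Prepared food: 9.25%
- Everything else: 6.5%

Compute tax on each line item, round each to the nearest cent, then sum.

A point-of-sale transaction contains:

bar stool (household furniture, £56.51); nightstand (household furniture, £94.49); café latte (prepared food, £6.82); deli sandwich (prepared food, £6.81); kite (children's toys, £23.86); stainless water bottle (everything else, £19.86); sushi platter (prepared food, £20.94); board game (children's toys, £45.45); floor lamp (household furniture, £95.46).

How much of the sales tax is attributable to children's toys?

£3.46

Kite £23.86: children's toys → 5% → £1.19
Board game £45.45: children's toys → 5% → £2.27
Tax on children's toys = £1.19 + £2.27 = £3.46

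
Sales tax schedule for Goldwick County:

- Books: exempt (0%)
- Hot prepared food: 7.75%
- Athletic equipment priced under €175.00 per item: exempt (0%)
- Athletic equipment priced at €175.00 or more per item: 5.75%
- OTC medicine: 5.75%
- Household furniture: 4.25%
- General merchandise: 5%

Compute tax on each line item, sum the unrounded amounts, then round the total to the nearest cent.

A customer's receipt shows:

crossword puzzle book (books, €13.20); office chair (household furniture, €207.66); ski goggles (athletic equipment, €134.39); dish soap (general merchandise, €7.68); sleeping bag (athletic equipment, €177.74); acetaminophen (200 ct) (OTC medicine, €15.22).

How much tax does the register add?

€20.30

Crossword puzzle book €13.20: books → 0% → €0.00
Office chair €207.66: household furniture → 4.25% → €8.82555
Ski goggles €134.39: athletic equipment, under €175.00 → 0% → €0.00
Dish soap €7.68: general merchandise → 5% → €0.384
Sleeping bag €177.74: athletic equipment, €175.00 or more → 5.75% → €10.22005
Acetaminophen (200 ct) €15.22: OTC medicine → 5.75% → €0.87515
Unrounded tax sum = €20.30475 → €20.30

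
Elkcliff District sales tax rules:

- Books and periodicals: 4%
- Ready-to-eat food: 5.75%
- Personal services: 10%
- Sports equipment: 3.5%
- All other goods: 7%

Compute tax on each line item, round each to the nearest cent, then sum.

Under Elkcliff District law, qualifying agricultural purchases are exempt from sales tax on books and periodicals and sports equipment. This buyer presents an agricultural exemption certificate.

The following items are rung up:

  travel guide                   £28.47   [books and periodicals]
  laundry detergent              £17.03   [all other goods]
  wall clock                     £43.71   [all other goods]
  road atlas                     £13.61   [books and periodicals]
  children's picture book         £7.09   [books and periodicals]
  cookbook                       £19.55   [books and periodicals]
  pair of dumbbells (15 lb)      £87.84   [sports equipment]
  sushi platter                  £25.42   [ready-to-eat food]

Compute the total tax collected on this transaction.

£5.71

Travel guide £28.47: books and periodicals, buyer-exempt → 0% → £0.00
Laundry detergent £17.03: all other goods → 7% → £1.19
Wall clock £43.71: all other goods → 7% → £3.06
Road atlas £13.61: books and periodicals, buyer-exempt → 0% → £0.00
Children's picture book £7.09: books and periodicals, buyer-exempt → 0% → £0.00
Cookbook £19.55: books and periodicals, buyer-exempt → 0% → £0.00
Pair of dumbbells (15 lb) £87.84: sports equipment, buyer-exempt → 0% → £0.00
Sushi platter £25.42: ready-to-eat food → 5.75% → £1.46
Total tax = £1.19 + £3.06 + £1.46 = £5.71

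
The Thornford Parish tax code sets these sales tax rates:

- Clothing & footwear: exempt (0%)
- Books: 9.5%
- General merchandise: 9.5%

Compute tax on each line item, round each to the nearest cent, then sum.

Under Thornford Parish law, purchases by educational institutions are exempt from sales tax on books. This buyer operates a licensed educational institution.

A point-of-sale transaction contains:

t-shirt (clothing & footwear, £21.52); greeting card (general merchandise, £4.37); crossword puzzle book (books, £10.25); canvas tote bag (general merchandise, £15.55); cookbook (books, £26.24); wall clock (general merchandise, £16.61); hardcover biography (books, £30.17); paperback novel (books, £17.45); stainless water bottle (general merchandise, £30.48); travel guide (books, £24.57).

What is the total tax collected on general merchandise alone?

Greeting card £4.37: general merchandise → 9.5% → £0.42
Canvas tote bag £15.55: general merchandise → 9.5% → £1.48
Wall clock £16.61: general merchandise → 9.5% → £1.58
Stainless water bottle £30.48: general merchandise → 9.5% → £2.90
Tax on general merchandise = £0.42 + £1.48 + £1.58 + £2.90 = £6.38

£6.38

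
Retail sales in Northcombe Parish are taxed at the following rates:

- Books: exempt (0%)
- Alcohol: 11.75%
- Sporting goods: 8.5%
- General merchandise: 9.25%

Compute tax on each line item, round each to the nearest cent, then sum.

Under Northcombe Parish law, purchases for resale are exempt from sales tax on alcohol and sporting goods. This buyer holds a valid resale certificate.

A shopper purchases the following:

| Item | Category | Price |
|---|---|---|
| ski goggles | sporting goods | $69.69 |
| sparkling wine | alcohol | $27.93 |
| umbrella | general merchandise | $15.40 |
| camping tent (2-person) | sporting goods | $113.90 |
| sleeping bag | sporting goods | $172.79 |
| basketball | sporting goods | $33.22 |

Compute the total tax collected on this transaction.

Ski goggles $69.69: sporting goods, buyer-exempt → 0% → $0.00
Sparkling wine $27.93: alcohol, buyer-exempt → 0% → $0.00
Umbrella $15.40: general merchandise → 9.25% → $1.42
Camping tent (2-person) $113.90: sporting goods, buyer-exempt → 0% → $0.00
Sleeping bag $172.79: sporting goods, buyer-exempt → 0% → $0.00
Basketball $33.22: sporting goods, buyer-exempt → 0% → $0.00
Total tax = $1.42

$1.42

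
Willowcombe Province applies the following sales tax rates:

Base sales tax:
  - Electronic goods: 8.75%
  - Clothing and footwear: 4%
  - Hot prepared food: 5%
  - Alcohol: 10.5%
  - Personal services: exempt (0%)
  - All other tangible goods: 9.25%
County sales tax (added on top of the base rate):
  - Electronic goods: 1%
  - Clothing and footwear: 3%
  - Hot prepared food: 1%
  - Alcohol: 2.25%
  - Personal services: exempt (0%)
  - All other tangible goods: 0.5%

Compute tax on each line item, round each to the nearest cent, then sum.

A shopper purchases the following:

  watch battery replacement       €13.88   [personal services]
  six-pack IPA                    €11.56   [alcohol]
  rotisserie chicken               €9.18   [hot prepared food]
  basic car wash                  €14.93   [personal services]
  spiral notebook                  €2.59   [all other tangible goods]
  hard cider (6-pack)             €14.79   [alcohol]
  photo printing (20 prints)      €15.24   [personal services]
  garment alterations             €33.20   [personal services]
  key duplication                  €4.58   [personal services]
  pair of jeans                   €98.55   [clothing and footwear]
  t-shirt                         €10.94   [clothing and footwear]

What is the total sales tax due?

Watch battery replacement €13.88: personal services → 0% + 0% county = 0% → €0.00
Six-pack IPA €11.56: alcohol → 10.5% + 2.25% county = 12.75% → €1.47
Rotisserie chicken €9.18: hot prepared food → 5% + 1% county = 6% → €0.55
Basic car wash €14.93: personal services → 0% + 0% county = 0% → €0.00
Spiral notebook €2.59: all other tangible goods → 9.25% + 0.5% county = 9.75% → €0.25
Hard cider (6-pack) €14.79: alcohol → 10.5% + 2.25% county = 12.75% → €1.89
Photo printing (20 prints) €15.24: personal services → 0% + 0% county = 0% → €0.00
Garment alterations €33.20: personal services → 0% + 0% county = 0% → €0.00
Key duplication €4.58: personal services → 0% + 0% county = 0% → €0.00
Pair of jeans €98.55: clothing and footwear → 4% + 3% county = 7% → €6.90
T-shirt €10.94: clothing and footwear → 4% + 3% county = 7% → €0.77
Total tax = €1.47 + €0.55 + €0.25 + €1.89 + €6.90 + €0.77 = €11.83

€11.83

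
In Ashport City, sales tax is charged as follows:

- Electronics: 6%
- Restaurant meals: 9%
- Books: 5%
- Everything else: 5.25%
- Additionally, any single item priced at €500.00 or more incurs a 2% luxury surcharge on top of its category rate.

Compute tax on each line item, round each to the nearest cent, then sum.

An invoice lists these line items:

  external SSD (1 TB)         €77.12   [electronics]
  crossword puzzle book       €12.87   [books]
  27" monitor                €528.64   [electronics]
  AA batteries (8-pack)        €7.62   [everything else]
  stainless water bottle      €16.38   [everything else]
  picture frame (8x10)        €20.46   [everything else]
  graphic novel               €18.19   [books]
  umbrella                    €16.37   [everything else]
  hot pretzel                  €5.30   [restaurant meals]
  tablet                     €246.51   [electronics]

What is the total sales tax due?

External SSD (1 TB) €77.12: electronics → 6% → €4.63
Crossword puzzle book €12.87: books → 5% → €0.64
27" monitor €528.64: electronics → 6% + 2% surcharge = 8% → €42.29
AA batteries (8-pack) €7.62: everything else → 5.25% → €0.40
Stainless water bottle €16.38: everything else → 5.25% → €0.86
Picture frame (8x10) €20.46: everything else → 5.25% → €1.07
Graphic novel €18.19: books → 5% → €0.91
Umbrella €16.37: everything else → 5.25% → €0.86
Hot pretzel €5.30: restaurant meals → 9% → €0.48
Tablet €246.51: electronics → 6% → €14.79
Total tax = €4.63 + €0.64 + €42.29 + €0.40 + €0.86 + €1.07 + €0.91 + €0.86 + €0.48 + €14.79 = €66.93

€66.93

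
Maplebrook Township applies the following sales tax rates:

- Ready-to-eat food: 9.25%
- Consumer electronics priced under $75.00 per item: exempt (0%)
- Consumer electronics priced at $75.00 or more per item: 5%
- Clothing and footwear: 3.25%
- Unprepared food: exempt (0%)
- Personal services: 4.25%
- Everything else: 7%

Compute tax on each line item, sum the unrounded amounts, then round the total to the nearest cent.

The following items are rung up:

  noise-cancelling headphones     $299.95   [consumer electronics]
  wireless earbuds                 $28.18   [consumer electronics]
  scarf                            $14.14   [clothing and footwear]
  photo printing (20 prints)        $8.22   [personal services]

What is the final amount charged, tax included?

Noise-cancelling headphones $299.95: consumer electronics, $75.00 or more → 5% → $14.9975
Wireless earbuds $28.18: consumer electronics, under $75.00 → 0% → $0.00
Scarf $14.14: clothing and footwear → 3.25% → $0.45955
Photo printing (20 prints) $8.22: personal services → 4.25% → $0.34935
Subtotal = $350.49; unrounded tax = $15.8064 → $15.81; total due = $366.30

$366.30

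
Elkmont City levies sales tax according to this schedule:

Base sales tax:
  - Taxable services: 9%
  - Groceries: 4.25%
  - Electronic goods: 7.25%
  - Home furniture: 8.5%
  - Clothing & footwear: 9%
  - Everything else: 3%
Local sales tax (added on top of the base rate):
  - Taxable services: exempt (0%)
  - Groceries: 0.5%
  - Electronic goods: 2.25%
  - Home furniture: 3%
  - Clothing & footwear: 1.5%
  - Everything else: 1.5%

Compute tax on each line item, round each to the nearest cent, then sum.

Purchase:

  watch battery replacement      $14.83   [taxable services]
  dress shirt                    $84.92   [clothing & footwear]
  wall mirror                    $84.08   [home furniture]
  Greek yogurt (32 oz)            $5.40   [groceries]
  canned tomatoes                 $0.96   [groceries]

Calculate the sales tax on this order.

$20.23

Watch battery replacement $14.83: taxable services → 9% + 0% local = 9% → $1.33
Dress shirt $84.92: clothing & footwear → 9% + 1.5% local = 10.5% → $8.92
Wall mirror $84.08: home furniture → 8.5% + 3% local = 11.5% → $9.67
Greek yogurt (32 oz) $5.40: groceries → 4.25% + 0.5% local = 4.75% → $0.26
Canned tomatoes $0.96: groceries → 4.25% + 0.5% local = 4.75% → $0.05
Total tax = $1.33 + $8.92 + $9.67 + $0.26 + $0.05 = $20.23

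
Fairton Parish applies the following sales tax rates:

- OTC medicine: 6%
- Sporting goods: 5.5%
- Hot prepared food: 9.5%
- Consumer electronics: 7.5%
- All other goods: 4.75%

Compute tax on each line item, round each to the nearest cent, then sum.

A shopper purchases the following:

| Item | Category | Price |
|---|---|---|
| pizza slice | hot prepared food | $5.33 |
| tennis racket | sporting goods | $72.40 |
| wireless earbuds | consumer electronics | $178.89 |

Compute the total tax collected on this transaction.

Pizza slice $5.33: hot prepared food → 9.5% → $0.51
Tennis racket $72.40: sporting goods → 5.5% → $3.98
Wireless earbuds $178.89: consumer electronics → 7.5% → $13.42
Total tax = $0.51 + $3.98 + $13.42 = $17.91

$17.91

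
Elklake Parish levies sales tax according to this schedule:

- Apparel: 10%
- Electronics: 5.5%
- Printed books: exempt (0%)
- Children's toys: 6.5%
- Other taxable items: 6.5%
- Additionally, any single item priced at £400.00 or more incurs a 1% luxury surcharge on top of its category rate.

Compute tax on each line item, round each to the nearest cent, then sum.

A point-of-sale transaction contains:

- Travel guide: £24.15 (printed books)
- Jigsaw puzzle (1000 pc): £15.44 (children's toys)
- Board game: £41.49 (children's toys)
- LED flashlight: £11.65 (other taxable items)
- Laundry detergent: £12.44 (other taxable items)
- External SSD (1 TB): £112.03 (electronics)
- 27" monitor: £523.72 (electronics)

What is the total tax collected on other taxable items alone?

£1.57

LED flashlight £11.65: other taxable items → 6.5% → £0.76
Laundry detergent £12.44: other taxable items → 6.5% → £0.81
Tax on other taxable items = £0.76 + £0.81 = £1.57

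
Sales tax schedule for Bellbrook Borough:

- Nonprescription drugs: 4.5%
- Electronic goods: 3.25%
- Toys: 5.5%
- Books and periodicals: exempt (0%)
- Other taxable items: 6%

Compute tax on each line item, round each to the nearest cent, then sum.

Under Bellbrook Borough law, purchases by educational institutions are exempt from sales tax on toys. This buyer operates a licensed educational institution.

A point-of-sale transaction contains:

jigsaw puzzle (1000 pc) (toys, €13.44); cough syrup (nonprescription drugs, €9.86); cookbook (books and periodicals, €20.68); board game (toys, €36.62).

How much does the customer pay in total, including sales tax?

Jigsaw puzzle (1000 pc) €13.44: toys, buyer-exempt → 0% → €0.00
Cough syrup €9.86: nonprescription drugs → 4.5% → €0.44
Cookbook €20.68: books and periodicals → 0% → €0.00
Board game €36.62: toys, buyer-exempt → 0% → €0.00
Subtotal = €80.60; tax = €0.44; total due = €81.04

€81.04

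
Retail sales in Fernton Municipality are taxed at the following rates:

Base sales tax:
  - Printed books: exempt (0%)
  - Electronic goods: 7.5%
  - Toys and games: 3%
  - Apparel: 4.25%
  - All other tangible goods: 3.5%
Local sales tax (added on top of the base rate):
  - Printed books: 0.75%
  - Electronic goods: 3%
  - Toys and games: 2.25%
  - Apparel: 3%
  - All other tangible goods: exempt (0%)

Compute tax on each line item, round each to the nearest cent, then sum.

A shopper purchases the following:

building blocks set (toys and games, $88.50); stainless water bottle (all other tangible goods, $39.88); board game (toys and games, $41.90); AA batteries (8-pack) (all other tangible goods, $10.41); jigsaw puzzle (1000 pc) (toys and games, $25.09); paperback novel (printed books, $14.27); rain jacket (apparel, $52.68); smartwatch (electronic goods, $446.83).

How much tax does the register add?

$60.78

Building blocks set $88.50: toys and games → 3% + 2.25% local = 5.25% → $4.65
Stainless water bottle $39.88: all other tangible goods → 3.5% + 0% local = 3.5% → $1.40
Board game $41.90: toys and games → 3% + 2.25% local = 5.25% → $2.20
AA batteries (8-pack) $10.41: all other tangible goods → 3.5% + 0% local = 3.5% → $0.36
Jigsaw puzzle (1000 pc) $25.09: toys and games → 3% + 2.25% local = 5.25% → $1.32
Paperback novel $14.27: printed books → 0% + 0.75% local = 0.75% → $0.11
Rain jacket $52.68: apparel → 4.25% + 3% local = 7.25% → $3.82
Smartwatch $446.83: electronic goods → 7.5% + 3% local = 10.5% → $46.92
Total tax = $4.65 + $1.40 + $2.20 + $0.36 + $1.32 + $0.11 + $3.82 + $46.92 = $60.78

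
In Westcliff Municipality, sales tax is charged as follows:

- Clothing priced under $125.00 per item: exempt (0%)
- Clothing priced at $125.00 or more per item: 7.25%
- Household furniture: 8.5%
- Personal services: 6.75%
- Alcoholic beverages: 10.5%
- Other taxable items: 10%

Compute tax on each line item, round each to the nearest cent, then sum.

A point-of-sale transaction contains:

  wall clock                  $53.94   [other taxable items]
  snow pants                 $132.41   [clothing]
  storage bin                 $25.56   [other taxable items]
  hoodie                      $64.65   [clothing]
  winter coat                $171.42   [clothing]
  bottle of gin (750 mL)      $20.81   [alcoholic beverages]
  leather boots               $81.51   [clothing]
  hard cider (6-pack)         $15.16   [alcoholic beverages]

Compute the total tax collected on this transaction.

Wall clock $53.94: other taxable items → 10% → $5.39
Snow pants $132.41: clothing, $125.00 or more → 7.25% → $9.60
Storage bin $25.56: other taxable items → 10% → $2.56
Hoodie $64.65: clothing, under $125.00 → 0% → $0.00
Winter coat $171.42: clothing, $125.00 or more → 7.25% → $12.43
Bottle of gin (750 mL) $20.81: alcoholic beverages → 10.5% → $2.19
Leather boots $81.51: clothing, under $125.00 → 0% → $0.00
Hard cider (6-pack) $15.16: alcoholic beverages → 10.5% → $1.59
Total tax = $5.39 + $9.60 + $2.56 + $12.43 + $2.19 + $1.59 = $33.76

$33.76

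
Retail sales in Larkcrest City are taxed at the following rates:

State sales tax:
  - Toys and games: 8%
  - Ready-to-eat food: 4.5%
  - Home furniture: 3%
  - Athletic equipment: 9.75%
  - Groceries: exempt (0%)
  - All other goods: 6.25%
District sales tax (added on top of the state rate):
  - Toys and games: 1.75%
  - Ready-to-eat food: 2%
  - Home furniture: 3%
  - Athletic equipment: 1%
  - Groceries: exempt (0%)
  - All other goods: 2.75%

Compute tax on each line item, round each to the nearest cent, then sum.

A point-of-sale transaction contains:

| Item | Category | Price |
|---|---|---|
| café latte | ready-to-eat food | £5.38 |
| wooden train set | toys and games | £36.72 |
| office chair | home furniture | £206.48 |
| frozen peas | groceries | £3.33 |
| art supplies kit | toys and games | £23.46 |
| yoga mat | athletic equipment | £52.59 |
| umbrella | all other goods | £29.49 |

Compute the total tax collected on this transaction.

Café latte £5.38: ready-to-eat food → 4.5% + 2% district = 6.5% → £0.35
Wooden train set £36.72: toys and games → 8% + 1.75% district = 9.75% → £3.58
Office chair £206.48: home furniture → 3% + 3% district = 6% → £12.39
Frozen peas £3.33: groceries → 0% + 0% district = 0% → £0.00
Art supplies kit £23.46: toys and games → 8% + 1.75% district = 9.75% → £2.29
Yoga mat £52.59: athletic equipment → 9.75% + 1% district = 10.75% → £5.65
Umbrella £29.49: all other goods → 6.25% + 2.75% district = 9% → £2.65
Total tax = £0.35 + £3.58 + £12.39 + £2.29 + £5.65 + £2.65 = £26.91

£26.91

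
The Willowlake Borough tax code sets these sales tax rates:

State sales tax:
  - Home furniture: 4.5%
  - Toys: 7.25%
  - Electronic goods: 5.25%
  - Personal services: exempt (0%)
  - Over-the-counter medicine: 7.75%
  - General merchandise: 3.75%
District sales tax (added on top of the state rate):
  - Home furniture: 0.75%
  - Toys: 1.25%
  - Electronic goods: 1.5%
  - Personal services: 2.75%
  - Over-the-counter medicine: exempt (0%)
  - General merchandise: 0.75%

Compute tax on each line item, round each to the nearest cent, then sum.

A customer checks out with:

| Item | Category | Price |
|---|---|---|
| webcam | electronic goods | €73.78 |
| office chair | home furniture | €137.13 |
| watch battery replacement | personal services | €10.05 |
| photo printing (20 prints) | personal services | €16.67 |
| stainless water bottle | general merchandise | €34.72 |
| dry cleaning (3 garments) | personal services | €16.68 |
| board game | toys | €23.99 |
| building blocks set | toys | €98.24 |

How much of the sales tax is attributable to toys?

€10.39

Board game €23.99: toys → 7.25% + 1.25% district = 8.5% → €2.04
Building blocks set €98.24: toys → 7.25% + 1.25% district = 8.5% → €8.35
Tax on toys = €2.04 + €8.35 = €10.39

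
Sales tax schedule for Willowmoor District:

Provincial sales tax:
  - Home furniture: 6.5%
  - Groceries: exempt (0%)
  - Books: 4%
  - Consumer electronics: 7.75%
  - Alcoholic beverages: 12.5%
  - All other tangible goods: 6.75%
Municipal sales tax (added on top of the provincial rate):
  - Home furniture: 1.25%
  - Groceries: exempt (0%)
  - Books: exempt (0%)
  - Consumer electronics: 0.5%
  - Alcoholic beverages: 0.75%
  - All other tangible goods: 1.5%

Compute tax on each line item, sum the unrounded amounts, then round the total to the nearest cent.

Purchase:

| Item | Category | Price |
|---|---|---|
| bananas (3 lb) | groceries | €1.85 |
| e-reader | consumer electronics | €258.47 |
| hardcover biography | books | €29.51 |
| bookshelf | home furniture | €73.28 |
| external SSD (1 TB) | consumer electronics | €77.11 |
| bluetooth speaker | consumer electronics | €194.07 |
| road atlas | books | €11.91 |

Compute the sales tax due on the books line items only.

€1.66

Hardcover biography €29.51: books → 4% + 0% municipal = 4% → €1.1804
Road atlas €11.91: books → 4% + 0% municipal = 4% → €0.4764
Tax on books: unrounded sum = €1.6568 → €1.66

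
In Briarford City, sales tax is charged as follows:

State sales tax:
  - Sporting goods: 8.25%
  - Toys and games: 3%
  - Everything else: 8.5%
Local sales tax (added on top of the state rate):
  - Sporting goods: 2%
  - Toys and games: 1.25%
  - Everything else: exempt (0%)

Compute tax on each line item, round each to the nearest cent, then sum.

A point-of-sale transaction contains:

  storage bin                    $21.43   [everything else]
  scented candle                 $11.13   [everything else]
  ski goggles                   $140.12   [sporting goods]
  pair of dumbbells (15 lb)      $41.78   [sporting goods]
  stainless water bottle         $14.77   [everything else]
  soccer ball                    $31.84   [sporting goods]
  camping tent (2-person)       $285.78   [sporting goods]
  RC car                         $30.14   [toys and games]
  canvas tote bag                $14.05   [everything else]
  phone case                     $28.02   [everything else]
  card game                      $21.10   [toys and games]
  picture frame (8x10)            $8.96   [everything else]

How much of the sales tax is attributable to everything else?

$8.36

Storage bin $21.43: everything else → 8.5% + 0% local = 8.5% → $1.82
Scented candle $11.13: everything else → 8.5% + 0% local = 8.5% → $0.95
Stainless water bottle $14.77: everything else → 8.5% + 0% local = 8.5% → $1.26
Canvas tote bag $14.05: everything else → 8.5% + 0% local = 8.5% → $1.19
Phone case $28.02: everything else → 8.5% + 0% local = 8.5% → $2.38
Picture frame (8x10) $8.96: everything else → 8.5% + 0% local = 8.5% → $0.76
Tax on everything else = $1.82 + $0.95 + $1.26 + $1.19 + $2.38 + $0.76 = $8.36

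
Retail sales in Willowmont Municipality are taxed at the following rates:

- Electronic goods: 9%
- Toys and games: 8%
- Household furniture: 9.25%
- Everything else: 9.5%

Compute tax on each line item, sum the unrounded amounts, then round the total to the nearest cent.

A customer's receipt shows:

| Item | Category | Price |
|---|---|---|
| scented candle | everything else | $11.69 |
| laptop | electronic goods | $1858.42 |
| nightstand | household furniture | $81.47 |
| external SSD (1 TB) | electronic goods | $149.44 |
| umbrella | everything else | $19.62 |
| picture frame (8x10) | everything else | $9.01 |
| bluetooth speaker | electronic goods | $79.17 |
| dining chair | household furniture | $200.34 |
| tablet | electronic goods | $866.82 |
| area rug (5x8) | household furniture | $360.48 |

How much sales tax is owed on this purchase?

Scented candle $11.69: everything else → 9.5% → $1.11055
Laptop $1858.42: electronic goods → 9% → $167.2578
Nightstand $81.47: household furniture → 9.25% → $7.535975
External SSD (1 TB) $149.44: electronic goods → 9% → $13.4496
Umbrella $19.62: everything else → 9.5% → $1.8639
Picture frame (8x10) $9.01: everything else → 9.5% → $0.85595
Bluetooth speaker $79.17: electronic goods → 9% → $7.1253
Dining chair $200.34: household furniture → 9.25% → $18.53145
Tablet $866.82: electronic goods → 9% → $78.0138
Area rug (5x8) $360.48: household furniture → 9.25% → $33.3444
Unrounded tax sum = $329.088725 → $329.09

$329.09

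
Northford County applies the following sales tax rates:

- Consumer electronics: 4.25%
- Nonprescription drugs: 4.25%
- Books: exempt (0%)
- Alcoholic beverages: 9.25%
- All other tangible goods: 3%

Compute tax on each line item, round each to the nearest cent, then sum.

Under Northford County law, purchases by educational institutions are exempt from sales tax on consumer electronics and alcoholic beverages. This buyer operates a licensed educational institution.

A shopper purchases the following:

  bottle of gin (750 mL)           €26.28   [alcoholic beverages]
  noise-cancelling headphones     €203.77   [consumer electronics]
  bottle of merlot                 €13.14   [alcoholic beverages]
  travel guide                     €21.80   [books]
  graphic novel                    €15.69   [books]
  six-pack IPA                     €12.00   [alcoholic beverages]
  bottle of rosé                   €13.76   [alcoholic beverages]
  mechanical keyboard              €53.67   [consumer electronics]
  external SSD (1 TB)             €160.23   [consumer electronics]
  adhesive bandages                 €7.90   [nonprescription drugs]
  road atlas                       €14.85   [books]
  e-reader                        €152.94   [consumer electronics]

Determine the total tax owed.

Bottle of gin (750 mL) €26.28: alcoholic beverages, buyer-exempt → 0% → €0.00
Noise-cancelling headphones €203.77: consumer electronics, buyer-exempt → 0% → €0.00
Bottle of merlot €13.14: alcoholic beverages, buyer-exempt → 0% → €0.00
Travel guide €21.80: books → 0% → €0.00
Graphic novel €15.69: books → 0% → €0.00
Six-pack IPA €12.00: alcoholic beverages, buyer-exempt → 0% → €0.00
Bottle of rosé €13.76: alcoholic beverages, buyer-exempt → 0% → €0.00
Mechanical keyboard €53.67: consumer electronics, buyer-exempt → 0% → €0.00
External SSD (1 TB) €160.23: consumer electronics, buyer-exempt → 0% → €0.00
Adhesive bandages €7.90: nonprescription drugs → 4.25% → €0.34
Road atlas €14.85: books → 0% → €0.00
E-reader €152.94: consumer electronics, buyer-exempt → 0% → €0.00
Total tax = €0.34

€0.34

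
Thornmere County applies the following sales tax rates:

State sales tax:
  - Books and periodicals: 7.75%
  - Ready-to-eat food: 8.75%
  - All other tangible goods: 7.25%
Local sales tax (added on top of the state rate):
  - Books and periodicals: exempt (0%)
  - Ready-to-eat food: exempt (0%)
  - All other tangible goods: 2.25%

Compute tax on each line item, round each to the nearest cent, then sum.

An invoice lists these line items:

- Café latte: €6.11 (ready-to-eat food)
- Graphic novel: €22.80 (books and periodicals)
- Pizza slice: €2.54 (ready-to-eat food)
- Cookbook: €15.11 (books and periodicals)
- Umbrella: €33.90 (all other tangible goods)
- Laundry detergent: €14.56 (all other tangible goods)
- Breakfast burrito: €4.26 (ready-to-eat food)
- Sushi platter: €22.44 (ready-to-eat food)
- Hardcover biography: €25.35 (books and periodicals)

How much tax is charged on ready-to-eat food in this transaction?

€3.08

Café latte €6.11: ready-to-eat food → 8.75% + 0% local = 8.75% → €0.53
Pizza slice €2.54: ready-to-eat food → 8.75% + 0% local = 8.75% → €0.22
Breakfast burrito €4.26: ready-to-eat food → 8.75% + 0% local = 8.75% → €0.37
Sushi platter €22.44: ready-to-eat food → 8.75% + 0% local = 8.75% → €1.96
Tax on ready-to-eat food = €0.53 + €0.22 + €0.37 + €1.96 = €3.08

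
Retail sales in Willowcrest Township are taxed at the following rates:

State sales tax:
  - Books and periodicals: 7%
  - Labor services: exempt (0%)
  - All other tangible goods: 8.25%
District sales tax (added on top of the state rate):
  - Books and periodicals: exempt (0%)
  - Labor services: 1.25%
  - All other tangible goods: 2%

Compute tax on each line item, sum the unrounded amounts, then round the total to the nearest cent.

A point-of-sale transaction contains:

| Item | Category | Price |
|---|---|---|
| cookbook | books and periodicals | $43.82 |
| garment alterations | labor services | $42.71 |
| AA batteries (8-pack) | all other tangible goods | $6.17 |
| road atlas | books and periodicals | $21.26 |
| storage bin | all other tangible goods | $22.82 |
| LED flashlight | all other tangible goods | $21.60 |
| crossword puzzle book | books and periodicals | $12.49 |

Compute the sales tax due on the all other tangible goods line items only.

AA batteries (8-pack) $6.17: all other tangible goods → 8.25% + 2% district = 10.25% → $0.632425
Storage bin $22.82: all other tangible goods → 8.25% + 2% district = 10.25% → $2.33905
LED flashlight $21.60: all other tangible goods → 8.25% + 2% district = 10.25% → $2.214
Tax on all other tangible goods: unrounded sum = $5.185475 → $5.19

$5.19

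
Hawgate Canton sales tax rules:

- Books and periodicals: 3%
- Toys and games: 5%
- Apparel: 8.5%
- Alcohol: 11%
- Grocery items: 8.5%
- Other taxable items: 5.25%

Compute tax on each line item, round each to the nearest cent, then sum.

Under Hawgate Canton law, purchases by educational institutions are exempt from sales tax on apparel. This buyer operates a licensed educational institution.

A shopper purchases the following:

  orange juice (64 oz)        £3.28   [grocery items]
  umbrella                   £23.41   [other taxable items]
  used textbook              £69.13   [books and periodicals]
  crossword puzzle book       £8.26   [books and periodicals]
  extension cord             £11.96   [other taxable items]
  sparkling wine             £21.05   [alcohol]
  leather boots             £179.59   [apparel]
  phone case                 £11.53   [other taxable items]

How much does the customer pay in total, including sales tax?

£335.60

Orange juice (64 oz) £3.28: grocery items → 8.5% → £0.28
Umbrella £23.41: other taxable items → 5.25% → £1.23
Used textbook £69.13: books and periodicals → 3% → £2.07
Crossword puzzle book £8.26: books and periodicals → 3% → £0.25
Extension cord £11.96: other taxable items → 5.25% → £0.63
Sparkling wine £21.05: alcohol → 11% → £2.32
Leather boots £179.59: apparel, buyer-exempt → 0% → £0.00
Phone case £11.53: other taxable items → 5.25% → £0.61
Subtotal = £328.21; tax = £7.39; total due = £335.60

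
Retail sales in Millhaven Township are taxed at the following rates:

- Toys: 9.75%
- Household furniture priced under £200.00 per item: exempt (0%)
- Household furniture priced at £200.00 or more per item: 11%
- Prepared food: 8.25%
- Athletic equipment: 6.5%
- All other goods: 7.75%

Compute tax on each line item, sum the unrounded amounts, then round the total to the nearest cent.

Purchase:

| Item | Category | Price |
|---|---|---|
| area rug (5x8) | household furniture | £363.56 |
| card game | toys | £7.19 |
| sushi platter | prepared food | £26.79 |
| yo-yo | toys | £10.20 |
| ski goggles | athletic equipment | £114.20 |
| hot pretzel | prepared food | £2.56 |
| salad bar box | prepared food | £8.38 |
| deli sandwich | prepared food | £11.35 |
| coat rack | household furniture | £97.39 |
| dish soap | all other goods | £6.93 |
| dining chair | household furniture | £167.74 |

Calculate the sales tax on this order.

Area rug (5x8) £363.56: household furniture, £200.00 or more → 11% → £39.9916
Card game £7.19: toys → 9.75% → £0.701025
Sushi platter £26.79: prepared food → 8.25% → £2.210175
Yo-yo £10.20: toys → 9.75% → £0.9945
Ski goggles £114.20: athletic equipment → 6.5% → £7.423
Hot pretzel £2.56: prepared food → 8.25% → £0.2112
Salad bar box £8.38: prepared food → 8.25% → £0.69135
Deli sandwich £11.35: prepared food → 8.25% → £0.936375
Coat rack £97.39: household furniture, under £200.00 → 0% → £0.00
Dish soap £6.93: all other goods → 7.75% → £0.537075
Dining chair £167.74: household furniture, under £200.00 → 0% → £0.00
Unrounded tax sum = £53.6963 → £53.70

£53.70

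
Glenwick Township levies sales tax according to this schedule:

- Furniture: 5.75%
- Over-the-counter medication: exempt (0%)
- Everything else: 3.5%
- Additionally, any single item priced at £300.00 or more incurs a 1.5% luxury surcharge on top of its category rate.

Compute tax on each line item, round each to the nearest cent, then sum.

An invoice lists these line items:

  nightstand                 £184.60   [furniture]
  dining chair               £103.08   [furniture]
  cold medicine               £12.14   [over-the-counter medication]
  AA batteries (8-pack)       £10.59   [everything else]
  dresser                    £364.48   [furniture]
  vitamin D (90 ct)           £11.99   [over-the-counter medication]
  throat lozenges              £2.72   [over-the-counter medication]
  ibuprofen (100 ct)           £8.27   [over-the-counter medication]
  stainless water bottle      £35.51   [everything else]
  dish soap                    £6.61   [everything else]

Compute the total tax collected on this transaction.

£44.80

Nightstand £184.60: furniture → 5.75% → £10.61
Dining chair £103.08: furniture → 5.75% → £5.93
Cold medicine £12.14: over-the-counter medication → 0% → £0.00
AA batteries (8-pack) £10.59: everything else → 3.5% → £0.37
Dresser £364.48: furniture → 5.75% + 1.5% surcharge = 7.25% → £26.42
Vitamin D (90 ct) £11.99: over-the-counter medication → 0% → £0.00
Throat lozenges £2.72: over-the-counter medication → 0% → £0.00
Ibuprofen (100 ct) £8.27: over-the-counter medication → 0% → £0.00
Stainless water bottle £35.51: everything else → 3.5% → £1.24
Dish soap £6.61: everything else → 3.5% → £0.23
Total tax = £10.61 + £5.93 + £0.37 + £26.42 + £1.24 + £0.23 = £44.80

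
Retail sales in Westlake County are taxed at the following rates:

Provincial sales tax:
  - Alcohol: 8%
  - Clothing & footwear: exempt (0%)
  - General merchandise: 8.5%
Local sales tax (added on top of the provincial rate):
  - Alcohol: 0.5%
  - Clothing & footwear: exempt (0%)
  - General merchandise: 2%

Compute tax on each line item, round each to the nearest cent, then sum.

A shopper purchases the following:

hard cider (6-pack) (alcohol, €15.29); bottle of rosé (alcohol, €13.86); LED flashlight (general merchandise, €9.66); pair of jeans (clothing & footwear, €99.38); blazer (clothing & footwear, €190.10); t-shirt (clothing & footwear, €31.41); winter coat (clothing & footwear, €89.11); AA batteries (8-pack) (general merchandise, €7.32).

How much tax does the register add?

Hard cider (6-pack) €15.29: alcohol → 8% + 0.5% local = 8.5% → €1.30
Bottle of rosé €13.86: alcohol → 8% + 0.5% local = 8.5% → €1.18
LED flashlight €9.66: general merchandise → 8.5% + 2% local = 10.5% → €1.01
Pair of jeans €99.38: clothing & footwear → 0% + 0% local = 0% → €0.00
Blazer €190.10: clothing & footwear → 0% + 0% local = 0% → €0.00
T-shirt €31.41: clothing & footwear → 0% + 0% local = 0% → €0.00
Winter coat €89.11: clothing & footwear → 0% + 0% local = 0% → €0.00
AA batteries (8-pack) €7.32: general merchandise → 8.5% + 2% local = 10.5% → €0.77
Total tax = €1.30 + €1.18 + €1.01 + €0.77 = €4.26

€4.26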